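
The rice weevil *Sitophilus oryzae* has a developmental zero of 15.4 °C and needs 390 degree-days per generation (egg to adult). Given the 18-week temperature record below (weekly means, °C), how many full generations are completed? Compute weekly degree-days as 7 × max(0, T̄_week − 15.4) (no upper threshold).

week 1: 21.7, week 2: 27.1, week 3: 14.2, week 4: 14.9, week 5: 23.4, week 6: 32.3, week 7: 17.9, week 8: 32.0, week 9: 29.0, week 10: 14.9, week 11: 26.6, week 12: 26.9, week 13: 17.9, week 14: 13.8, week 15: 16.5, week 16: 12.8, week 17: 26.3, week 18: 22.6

2 generations

Weekly DD (7 × max(0, T̄ − 15.4)): 44.1, 81.9, 0.0, 0.0, 56.0, 118.3, 17.5, 116.2, 95.2, 0.0, 78.4, 80.5, 17.5, 0.0, 7.7, 0.0, 76.3, 50.4.
Season total = 840.0 DD.
Complete generations = ⌊840.0 / 390⌋ = 2.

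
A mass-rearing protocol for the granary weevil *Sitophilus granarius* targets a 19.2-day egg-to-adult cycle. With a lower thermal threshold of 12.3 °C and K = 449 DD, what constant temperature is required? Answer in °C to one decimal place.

Required daily accumulation = 449 / 19.2 = 23.385 DD/day.
T = T_base + 23.385 = 12.3 + 23.385 = 35.685 ≈ 35.7 °C.

35.7 °C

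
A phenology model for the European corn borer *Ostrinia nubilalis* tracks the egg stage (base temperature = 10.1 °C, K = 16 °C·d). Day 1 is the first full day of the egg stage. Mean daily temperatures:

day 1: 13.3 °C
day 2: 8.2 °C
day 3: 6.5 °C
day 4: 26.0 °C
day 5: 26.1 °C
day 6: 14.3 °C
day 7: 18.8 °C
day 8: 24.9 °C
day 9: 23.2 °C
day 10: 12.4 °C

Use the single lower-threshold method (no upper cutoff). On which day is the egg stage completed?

day 4

Daily DD above 10.1 °C: 3.2, 0.0, 0.0, 15.9, 16.0, 4.2, 8.7, 14.8, 13.1, 2.3.
Cumulative: 3.2, 3.2, 3.2, 19.1, 35.1, 39.3, 48.0, 62.8, 75.9, 78.2.
The total first reaches 16 DD on day 4.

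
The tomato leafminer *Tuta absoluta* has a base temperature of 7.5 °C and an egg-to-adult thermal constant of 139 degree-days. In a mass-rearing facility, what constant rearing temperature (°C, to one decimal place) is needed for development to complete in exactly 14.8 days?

16.9 °C

Required daily accumulation = 139 / 14.8 = 9.392 DD/day.
T = T_base + 9.392 = 7.5 + 9.392 = 16.892 ≈ 16.9 °C.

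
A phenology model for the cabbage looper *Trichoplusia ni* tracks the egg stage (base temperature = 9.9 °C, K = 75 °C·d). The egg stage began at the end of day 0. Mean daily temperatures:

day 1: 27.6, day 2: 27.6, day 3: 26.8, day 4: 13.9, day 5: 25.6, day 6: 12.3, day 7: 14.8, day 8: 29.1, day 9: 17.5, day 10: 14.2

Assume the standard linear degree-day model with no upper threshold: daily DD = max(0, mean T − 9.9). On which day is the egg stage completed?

day 7

Daily DD above 9.9 °C: 17.7, 17.7, 16.9, 4.0, 15.7, 2.4, 4.9, 19.2, 7.6, 4.3.
Cumulative: 17.7, 35.4, 52.3, 56.3, 72.0, 74.4, 79.3, 98.5, 106.1, 110.4.
The total first reaches 75 DD on day 7.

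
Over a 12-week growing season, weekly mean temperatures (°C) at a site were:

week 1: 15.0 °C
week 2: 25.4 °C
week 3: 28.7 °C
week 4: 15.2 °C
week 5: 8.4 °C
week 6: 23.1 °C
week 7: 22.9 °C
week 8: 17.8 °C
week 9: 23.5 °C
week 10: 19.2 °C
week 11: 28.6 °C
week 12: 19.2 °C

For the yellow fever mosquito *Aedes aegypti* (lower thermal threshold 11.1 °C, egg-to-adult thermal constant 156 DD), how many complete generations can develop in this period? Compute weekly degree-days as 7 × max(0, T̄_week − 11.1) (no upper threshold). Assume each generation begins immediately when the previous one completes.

Weekly DD (7 × max(0, T̄ − 11.1)): 27.3, 100.1, 123.2, 28.7, 0.0, 84.0, 82.6, 46.9, 86.8, 56.7, 122.5, 56.7.
Season total = 815.5 DD.
Complete generations = ⌊815.5 / 156⌋ = 5.

5 generations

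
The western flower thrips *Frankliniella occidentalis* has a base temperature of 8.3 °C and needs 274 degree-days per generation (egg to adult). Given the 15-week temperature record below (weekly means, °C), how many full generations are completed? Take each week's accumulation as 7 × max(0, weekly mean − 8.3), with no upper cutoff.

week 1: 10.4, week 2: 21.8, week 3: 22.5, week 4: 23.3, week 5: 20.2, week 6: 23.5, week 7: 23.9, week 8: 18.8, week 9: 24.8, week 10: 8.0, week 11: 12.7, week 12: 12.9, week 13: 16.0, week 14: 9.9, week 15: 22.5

Weekly DD (7 × max(0, T̄ − 8.3)): 14.7, 94.5, 99.4, 105.0, 83.3, 106.4, 109.2, 73.5, 115.5, 0.0, 30.8, 32.2, 53.9, 11.2, 99.4.
Season total = 1029.0 DD.
Complete generations = ⌊1029.0 / 274⌋ = 3.

3 generations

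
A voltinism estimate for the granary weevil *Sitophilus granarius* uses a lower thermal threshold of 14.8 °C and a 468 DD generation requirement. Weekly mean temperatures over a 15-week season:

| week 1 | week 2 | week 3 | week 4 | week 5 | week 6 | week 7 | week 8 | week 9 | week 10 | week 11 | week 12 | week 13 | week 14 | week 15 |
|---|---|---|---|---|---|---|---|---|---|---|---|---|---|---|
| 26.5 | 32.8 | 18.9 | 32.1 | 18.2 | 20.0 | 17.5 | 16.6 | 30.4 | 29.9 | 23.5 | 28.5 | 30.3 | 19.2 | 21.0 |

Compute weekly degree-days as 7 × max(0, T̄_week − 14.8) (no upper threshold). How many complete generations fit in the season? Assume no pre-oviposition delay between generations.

Weekly DD (7 × max(0, T̄ − 14.8)): 81.9, 126.0, 28.7, 121.1, 23.8, 36.4, 18.9, 12.6, 109.2, 105.7, 60.9, 95.9, 108.5, 30.8, 43.4.
Season total = 1003.8 DD.
Complete generations = ⌊1003.8 / 468⌋ = 2.

2 generations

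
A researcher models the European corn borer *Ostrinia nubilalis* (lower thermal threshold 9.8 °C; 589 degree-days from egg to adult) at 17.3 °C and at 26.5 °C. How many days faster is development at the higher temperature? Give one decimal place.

At 17.3 °C: 589 / (17.3 − 9.8) = 589 / 7.5 = 78.533 d.
At 26.5 °C: 589 / (26.5 − 9.8) = 589 / 16.7 = 35.269 d.
Difference = |78.533 − 35.269| = 43.264 ≈ 43.3 days.

43.3 days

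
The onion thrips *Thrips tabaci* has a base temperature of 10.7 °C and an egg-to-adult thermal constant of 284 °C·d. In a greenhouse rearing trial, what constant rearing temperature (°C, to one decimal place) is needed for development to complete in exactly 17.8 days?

26.7 °C

Required daily accumulation = 284 / 17.8 = 15.955 DD/day.
T = T_base + 15.955 = 10.7 + 15.955 = 26.655 ≈ 26.7 °C.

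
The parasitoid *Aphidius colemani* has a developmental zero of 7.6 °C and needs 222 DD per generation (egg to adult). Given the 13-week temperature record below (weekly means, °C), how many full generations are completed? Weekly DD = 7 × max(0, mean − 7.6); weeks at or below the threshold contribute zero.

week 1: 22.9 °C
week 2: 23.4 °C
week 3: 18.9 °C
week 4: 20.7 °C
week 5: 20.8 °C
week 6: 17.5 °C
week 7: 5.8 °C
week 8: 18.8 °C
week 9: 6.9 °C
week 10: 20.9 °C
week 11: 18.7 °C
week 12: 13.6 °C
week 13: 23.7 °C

Weekly DD (7 × max(0, T̄ − 7.6)): 107.1, 110.6, 79.1, 91.7, 92.4, 69.3, 0.0, 78.4, 0.0, 93.1, 77.7, 42.0, 112.7.
Season total = 954.1 DD.
Complete generations = ⌊954.1 / 222⌋ = 4.

4 generations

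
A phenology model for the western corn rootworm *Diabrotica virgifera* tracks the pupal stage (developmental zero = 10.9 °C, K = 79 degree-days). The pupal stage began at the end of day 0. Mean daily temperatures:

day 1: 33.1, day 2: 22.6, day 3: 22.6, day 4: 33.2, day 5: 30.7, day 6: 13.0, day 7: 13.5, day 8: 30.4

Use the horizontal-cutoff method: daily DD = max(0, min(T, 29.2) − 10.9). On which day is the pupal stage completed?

day 6

Daily DD above 10.9 °C (capped at 18.3): 18.3, 11.7, 11.7, 18.3, 18.3, 2.1, 2.6, 18.3.
Cumulative: 18.3, 30.0, 41.7, 60.0, 78.3, 80.4, 83.0, 101.3.
The total first reaches 79 DD on day 6.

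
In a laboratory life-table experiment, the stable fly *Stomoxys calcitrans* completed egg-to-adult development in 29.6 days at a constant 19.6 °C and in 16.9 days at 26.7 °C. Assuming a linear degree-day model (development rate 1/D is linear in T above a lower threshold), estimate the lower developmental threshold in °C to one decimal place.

10.2 °C

Equal thermal constants: D₁(T₁ − T_b) = D₂(T₂ − T_b).
29.6·(19.6 − T_b) = 16.9·(26.7 − T_b)
T_b = (29.6·19.6 − 16.9·26.7) / (29.6 − 16.9) = 128.93 / 12.7 = 10.152 °C ≈ 10.2 °C.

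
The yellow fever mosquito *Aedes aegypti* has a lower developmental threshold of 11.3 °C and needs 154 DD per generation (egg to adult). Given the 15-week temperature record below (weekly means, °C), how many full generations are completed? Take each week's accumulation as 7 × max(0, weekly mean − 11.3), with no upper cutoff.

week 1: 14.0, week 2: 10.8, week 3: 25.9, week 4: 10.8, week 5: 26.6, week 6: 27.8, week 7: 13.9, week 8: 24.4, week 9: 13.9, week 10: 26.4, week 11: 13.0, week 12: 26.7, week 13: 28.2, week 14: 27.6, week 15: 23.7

6 generations

Weekly DD (7 × max(0, T̄ − 11.3)): 18.9, 0.0, 102.2, 0.0, 107.1, 115.5, 18.2, 91.7, 18.2, 105.7, 11.9, 107.8, 118.3, 114.1, 86.8.
Season total = 1016.4 DD.
Complete generations = ⌊1016.4 / 154⌋ = 6.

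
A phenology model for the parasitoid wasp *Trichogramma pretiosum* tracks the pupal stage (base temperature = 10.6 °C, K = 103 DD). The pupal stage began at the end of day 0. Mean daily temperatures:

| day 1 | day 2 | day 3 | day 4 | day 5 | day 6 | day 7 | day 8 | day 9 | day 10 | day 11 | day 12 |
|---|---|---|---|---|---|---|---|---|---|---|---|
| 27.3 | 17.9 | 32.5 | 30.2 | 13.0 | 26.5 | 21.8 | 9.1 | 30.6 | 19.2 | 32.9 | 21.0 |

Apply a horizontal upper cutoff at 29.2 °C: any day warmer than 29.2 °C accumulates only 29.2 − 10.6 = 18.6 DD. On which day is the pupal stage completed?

Daily DD above 10.6 °C (capped at 18.6): 16.7, 7.3, 18.6, 18.6, 2.4, 15.9, 11.2, 0.0, 18.6, 8.6, 18.6, 10.4.
Cumulative: 16.7, 24.0, 42.6, 61.2, 63.6, 79.5, 90.7, 90.7, 109.3, 117.9, 136.5, 146.9.
The total first reaches 103 DD on day 9.

day 9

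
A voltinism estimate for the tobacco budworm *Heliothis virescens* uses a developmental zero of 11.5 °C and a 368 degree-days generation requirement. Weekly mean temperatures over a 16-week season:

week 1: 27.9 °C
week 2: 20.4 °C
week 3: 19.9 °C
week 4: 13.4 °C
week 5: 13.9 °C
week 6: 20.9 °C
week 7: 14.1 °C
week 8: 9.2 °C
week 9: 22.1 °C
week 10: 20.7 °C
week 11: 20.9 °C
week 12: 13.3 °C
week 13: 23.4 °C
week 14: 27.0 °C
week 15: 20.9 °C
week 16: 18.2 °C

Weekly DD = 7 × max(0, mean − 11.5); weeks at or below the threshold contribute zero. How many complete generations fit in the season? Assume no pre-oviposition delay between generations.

Weekly DD (7 × max(0, T̄ − 11.5)): 114.8, 62.3, 58.8, 13.3, 16.8, 65.8, 18.2, 0.0, 74.2, 64.4, 65.8, 12.6, 83.3, 108.5, 65.8, 46.9.
Season total = 871.5 DD.
Complete generations = ⌊871.5 / 368⌋ = 2.

2 generations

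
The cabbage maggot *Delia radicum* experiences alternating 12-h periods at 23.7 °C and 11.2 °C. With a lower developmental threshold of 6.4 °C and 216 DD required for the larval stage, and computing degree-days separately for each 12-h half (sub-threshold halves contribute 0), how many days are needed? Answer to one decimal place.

19.5 days

Day half: max(0, 23.7 − 6.4) × 0.5 = 17.3 × 0.5 = 8.65 DD.
Night half: max(0, 11.2 − 6.4) × 0.5 = 4.8 × 0.5 = 2.40 DD.
Per 24 h: 11.05 DD/day.
Duration = 216 / 11.05 = 19.548 ≈ 19.5 days.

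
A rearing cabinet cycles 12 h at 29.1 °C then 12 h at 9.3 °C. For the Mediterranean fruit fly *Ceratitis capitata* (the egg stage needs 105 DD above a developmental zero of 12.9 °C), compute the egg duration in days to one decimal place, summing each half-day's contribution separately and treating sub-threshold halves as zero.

Day half: max(0, 29.1 − 12.9) × 0.5 = 16.2 × 0.5 = 8.10 DD.
Night half: max(0, 9.3 − 12.9) × 0.5 = 0.0 × 0.5 = 0.00 DD.
Per 24 h: 8.10 DD/day.
Duration = 105 / 8.10 = 12.963 ≈ 13.0 days.

13.0 days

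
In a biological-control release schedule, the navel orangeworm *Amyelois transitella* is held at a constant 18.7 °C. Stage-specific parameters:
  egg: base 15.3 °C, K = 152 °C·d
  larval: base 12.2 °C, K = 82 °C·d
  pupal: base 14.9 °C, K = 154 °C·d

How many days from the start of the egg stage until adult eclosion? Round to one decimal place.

97.8 days

egg: 152 / (18.7 − 15.3) = 152 / 3.4 = 44.706 d.
larval: 82 / (18.7 − 12.2) = 82 / 6.5 = 12.615 d.
pupal: 154 / (18.7 − 14.9) = 154 / 3.8 = 40.526 d.
Sum = 97.848 ≈ 97.8 days.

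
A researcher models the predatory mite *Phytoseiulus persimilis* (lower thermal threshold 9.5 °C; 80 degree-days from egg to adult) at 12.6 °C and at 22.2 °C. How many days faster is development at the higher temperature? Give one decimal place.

19.5 days

At 12.6 °C: 80 / (12.6 − 9.5) = 80 / 3.1 = 25.806 d.
At 22.2 °C: 80 / (22.2 − 9.5) = 80 / 12.7 = 6.299 d.
Difference = |25.806 − 6.299| = 19.507 ≈ 19.5 days.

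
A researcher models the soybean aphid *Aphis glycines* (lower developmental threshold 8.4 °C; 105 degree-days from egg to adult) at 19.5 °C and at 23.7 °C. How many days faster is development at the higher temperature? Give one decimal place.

At 19.5 °C: 105 / (19.5 − 8.4) = 105 / 11.1 = 9.459 d.
At 23.7 °C: 105 / (23.7 − 8.4) = 105 / 15.3 = 6.863 d.
Difference = |9.459 − 6.863| = 2.597 ≈ 2.6 days.

2.6 days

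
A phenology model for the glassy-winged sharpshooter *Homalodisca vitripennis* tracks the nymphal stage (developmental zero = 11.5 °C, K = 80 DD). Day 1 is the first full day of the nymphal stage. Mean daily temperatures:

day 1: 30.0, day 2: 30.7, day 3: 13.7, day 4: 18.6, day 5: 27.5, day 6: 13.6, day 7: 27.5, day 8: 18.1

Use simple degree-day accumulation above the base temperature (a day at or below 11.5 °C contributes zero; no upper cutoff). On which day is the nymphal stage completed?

day 7

Daily DD above 11.5 °C: 18.5, 19.2, 2.2, 7.1, 16.0, 2.1, 16.0, 6.6.
Cumulative: 18.5, 37.7, 39.9, 47.0, 63.0, 65.1, 81.1, 87.7.
The total first reaches 80 DD on day 7.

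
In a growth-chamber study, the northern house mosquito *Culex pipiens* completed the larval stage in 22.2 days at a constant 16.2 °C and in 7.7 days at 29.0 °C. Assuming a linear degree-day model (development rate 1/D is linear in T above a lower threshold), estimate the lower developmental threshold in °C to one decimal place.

Under the model K = D·(T − T_b), so D₁·(T₁ − T_b) = D₂·(T₂ − T_b).
22.2·(16.2 − T_b) = 7.7·(29.0 − T_b)
T_b = (22.2·16.2 − 7.7·29.0) / (22.2 − 7.7) = 136.34 / 14.5 = 9.403 °C ≈ 9.4 °C.

9.4 °C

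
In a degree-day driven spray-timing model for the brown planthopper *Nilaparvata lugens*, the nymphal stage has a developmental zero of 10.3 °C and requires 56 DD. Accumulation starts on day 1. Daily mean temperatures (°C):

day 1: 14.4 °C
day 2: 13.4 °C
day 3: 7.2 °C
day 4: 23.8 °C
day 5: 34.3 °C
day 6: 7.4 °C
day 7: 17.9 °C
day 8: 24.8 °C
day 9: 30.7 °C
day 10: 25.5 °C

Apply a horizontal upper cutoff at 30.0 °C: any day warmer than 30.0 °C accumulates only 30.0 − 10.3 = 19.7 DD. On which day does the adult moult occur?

day 8

Daily DD above 10.3 °C (capped at 19.7): 4.1, 3.1, 0.0, 13.5, 19.7, 0.0, 7.6, 14.5, 19.7, 15.2.
Cumulative: 4.1, 7.2, 7.2, 20.7, 40.4, 40.4, 48.0, 62.5, 82.2, 97.4.
The total first reaches 56 DD on day 8.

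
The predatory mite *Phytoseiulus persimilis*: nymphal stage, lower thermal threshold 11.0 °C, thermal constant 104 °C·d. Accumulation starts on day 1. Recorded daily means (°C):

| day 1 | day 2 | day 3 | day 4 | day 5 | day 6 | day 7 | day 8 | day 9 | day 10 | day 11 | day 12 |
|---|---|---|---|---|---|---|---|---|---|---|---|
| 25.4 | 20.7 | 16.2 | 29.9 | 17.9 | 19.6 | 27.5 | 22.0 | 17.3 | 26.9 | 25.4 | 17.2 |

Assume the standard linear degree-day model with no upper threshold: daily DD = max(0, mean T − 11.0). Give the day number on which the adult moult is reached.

day 10

Daily DD above 11.0 °C: 14.4, 9.7, 5.2, 18.9, 6.9, 8.6, 16.5, 11.0, 6.3, 15.9, 14.4, 6.2.
Cumulative: 14.4, 24.1, 29.3, 48.2, 55.1, 63.7, 80.2, 91.2, 97.5, 113.4, 127.8, 134.0.
The total first reaches 104 DD on day 10.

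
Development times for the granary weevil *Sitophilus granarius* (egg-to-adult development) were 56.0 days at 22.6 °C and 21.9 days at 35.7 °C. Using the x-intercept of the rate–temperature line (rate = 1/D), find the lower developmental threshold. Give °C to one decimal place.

Linear rate model ⇒ the product D·(T − T_b) is constant across temperatures.
56.0·(22.6 − T_b) = 21.9·(35.7 − T_b)
T_b = (56.0·22.6 − 21.9·35.7) / (56.0 − 21.9) = 483.77 / 34.1 = 14.187 °C ≈ 14.2 °C.

14.2 °C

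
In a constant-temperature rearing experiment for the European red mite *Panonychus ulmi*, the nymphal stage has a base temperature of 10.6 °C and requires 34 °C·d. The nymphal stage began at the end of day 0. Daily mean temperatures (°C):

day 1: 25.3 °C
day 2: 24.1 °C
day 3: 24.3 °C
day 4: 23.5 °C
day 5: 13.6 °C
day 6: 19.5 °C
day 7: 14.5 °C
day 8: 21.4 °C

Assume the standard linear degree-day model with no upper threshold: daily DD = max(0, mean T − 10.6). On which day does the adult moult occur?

day 3

Daily DD above 10.6 °C: 14.7, 13.5, 13.7, 12.9, 3.0, 8.9, 3.9, 10.8.
Cumulative: 14.7, 28.2, 41.9, 54.8, 57.8, 66.7, 70.6, 81.4.
The total first reaches 34 DD on day 3.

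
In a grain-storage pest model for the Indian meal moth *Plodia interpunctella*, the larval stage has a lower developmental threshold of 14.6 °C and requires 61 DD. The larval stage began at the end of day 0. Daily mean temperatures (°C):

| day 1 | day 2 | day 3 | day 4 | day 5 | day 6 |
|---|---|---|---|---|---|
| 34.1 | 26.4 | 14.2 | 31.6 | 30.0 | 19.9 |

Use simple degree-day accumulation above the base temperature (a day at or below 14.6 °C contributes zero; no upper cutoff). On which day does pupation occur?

day 5

Daily DD above 14.6 °C: 19.5, 11.8, 0.0, 17.0, 15.4, 5.3.
Cumulative: 19.5, 31.3, 31.3, 48.3, 63.7, 69.0.
The total first reaches 61 DD on day 5.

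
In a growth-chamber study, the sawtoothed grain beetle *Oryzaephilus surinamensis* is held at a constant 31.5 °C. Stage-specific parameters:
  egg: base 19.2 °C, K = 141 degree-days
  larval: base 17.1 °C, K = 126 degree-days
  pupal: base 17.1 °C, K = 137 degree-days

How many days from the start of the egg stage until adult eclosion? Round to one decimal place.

egg: 141 / (31.5 − 19.2) = 141 / 12.3 = 11.463 d.
larval: 126 / (31.5 − 17.1) = 126 / 14.4 = 8.750 d.
pupal: 137 / (31.5 − 17.1) = 137 / 14.4 = 9.514 d.
Sum = 29.727 ≈ 29.7 days.

29.7 days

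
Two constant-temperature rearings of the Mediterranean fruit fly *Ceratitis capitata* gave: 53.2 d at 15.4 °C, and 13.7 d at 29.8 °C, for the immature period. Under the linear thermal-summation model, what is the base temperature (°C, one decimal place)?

Linear rate model ⇒ the product D·(T − T_b) is constant across temperatures.
53.2·(15.4 − T_b) = 13.7·(29.8 − T_b)
T_b = (53.2·15.4 − 13.7·29.8) / (53.2 − 13.7) = 411.02 / 39.5 = 10.406 °C ≈ 10.4 °C.

10.4 °C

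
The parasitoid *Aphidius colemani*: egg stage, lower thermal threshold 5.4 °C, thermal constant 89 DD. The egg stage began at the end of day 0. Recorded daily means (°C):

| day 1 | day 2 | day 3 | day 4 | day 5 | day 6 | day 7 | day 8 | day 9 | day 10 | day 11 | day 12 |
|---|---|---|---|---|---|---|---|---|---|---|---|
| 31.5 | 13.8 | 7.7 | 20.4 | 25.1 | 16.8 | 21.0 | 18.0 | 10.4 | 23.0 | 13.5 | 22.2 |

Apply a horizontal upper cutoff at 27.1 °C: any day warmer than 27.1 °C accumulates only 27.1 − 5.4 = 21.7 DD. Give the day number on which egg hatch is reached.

day 7

Daily DD above 5.4 °C (capped at 21.7): 21.7, 8.4, 2.3, 15.0, 19.7, 11.4, 15.6, 12.6, 5.0, 17.6, 8.1, 16.8.
Cumulative: 21.7, 30.1, 32.4, 47.4, 67.1, 78.5, 94.1, 106.7, 111.7, 129.3, 137.4, 154.2.
The total first reaches 89 DD on day 7.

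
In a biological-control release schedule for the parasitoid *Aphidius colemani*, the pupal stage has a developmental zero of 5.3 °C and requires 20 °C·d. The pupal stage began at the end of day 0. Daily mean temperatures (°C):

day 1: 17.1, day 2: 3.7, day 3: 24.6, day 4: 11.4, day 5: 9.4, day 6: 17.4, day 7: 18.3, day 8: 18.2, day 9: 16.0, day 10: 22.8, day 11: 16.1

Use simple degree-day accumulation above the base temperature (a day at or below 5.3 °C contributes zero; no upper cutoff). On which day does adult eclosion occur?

Daily DD above 5.3 °C: 11.8, 0.0, 19.3, 6.1, 4.1, 12.1, 13.0, 12.9, 10.7, 17.5, 10.8.
Cumulative: 11.8, 11.8, 31.1, 37.2, 41.3, 53.4, 66.4, 79.3, 90.0, 107.5, 118.3.
The total first reaches 20 DD on day 3.

day 3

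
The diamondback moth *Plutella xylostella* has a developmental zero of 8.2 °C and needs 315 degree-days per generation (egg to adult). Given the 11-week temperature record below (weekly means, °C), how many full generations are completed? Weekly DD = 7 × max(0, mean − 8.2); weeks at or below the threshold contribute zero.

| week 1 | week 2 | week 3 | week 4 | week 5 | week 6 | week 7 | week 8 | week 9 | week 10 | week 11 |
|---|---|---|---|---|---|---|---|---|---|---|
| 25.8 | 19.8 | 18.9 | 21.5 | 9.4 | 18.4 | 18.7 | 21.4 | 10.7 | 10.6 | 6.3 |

2 generations

Weekly DD (7 × max(0, T̄ − 8.2)): 123.2, 81.2, 74.9, 93.1, 8.4, 71.4, 73.5, 92.4, 17.5, 16.8, 0.0.
Season total = 652.4 DD.
Complete generations = ⌊652.4 / 315⌋ = 2.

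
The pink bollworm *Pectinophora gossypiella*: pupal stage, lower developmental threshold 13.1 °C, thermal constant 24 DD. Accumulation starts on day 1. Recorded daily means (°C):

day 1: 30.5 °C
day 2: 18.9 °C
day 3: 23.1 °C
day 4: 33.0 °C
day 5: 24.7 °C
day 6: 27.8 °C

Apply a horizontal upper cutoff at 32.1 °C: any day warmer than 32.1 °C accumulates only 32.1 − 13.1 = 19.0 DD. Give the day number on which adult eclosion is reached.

day 3

Daily DD above 13.1 °C (capped at 19.0): 17.4, 5.8, 10.0, 19.0, 11.6, 14.7.
Cumulative: 17.4, 23.2, 33.2, 52.2, 63.8, 78.5.
The total first reaches 24 DD on day 3.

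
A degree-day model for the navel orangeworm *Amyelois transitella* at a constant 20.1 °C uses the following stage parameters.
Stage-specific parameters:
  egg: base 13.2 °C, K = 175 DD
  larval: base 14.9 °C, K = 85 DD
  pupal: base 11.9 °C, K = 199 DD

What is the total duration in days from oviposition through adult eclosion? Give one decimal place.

egg: 175 / (20.1 − 13.2) = 175 / 6.9 = 25.362 d.
larval: 85 / (20.1 − 14.9) = 85 / 5.2 = 16.346 d.
pupal: 199 / (20.1 − 11.9) = 199 / 8.2 = 24.268 d.
Sum = 65.977 ≈ 66.0 days.

66.0 days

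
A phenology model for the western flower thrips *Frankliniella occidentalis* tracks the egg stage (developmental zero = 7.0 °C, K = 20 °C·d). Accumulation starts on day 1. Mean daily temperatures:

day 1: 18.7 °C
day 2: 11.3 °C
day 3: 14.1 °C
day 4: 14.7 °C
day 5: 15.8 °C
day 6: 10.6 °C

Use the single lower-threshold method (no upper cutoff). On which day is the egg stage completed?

Daily DD above 7.0 °C: 11.7, 4.3, 7.1, 7.7, 8.8, 3.6.
Cumulative: 11.7, 16.0, 23.1, 30.8, 39.6, 43.2.
The total first reaches 20 DD on day 3.

day 3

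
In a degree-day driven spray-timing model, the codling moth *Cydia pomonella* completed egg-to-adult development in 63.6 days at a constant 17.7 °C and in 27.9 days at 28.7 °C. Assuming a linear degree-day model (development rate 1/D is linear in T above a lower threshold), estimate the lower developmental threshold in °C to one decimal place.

9.1 °C

Equal thermal constants: D₁(T₁ − T_b) = D₂(T₂ − T_b).
63.6·(17.7 − T_b) = 27.9·(28.7 − T_b)
T_b = (63.6·17.7 − 27.9·28.7) / (63.6 − 27.9) = 324.99 / 35.7 = 9.103 °C ≈ 9.1 °C.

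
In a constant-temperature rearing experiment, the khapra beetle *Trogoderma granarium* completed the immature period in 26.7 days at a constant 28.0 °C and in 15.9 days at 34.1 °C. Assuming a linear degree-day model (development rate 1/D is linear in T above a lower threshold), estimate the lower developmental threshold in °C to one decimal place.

19.0 °C

Linear rate model ⇒ the product D·(T − T_b) is constant across temperatures.
26.7·(28.0 − T_b) = 15.9·(34.1 − T_b)
T_b = (26.7·28.0 − 15.9·34.1) / (26.7 − 15.9) = 205.41 / 10.8 = 19.019 °C ≈ 19.0 °C.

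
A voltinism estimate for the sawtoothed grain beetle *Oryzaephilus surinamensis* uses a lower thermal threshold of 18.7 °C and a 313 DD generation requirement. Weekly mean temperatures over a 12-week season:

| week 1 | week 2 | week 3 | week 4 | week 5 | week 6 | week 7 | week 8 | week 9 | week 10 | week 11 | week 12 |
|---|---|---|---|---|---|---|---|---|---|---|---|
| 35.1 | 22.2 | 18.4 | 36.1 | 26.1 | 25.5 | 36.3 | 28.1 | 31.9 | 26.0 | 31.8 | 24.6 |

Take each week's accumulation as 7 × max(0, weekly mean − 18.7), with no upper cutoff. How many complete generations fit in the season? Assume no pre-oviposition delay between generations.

Weekly DD (7 × max(0, T̄ − 18.7)): 114.8, 24.5, 0.0, 121.8, 51.8, 47.6, 123.2, 65.8, 92.4, 51.1, 91.7, 41.3.
Season total = 826.0 DD.
Complete generations = ⌊826.0 / 313⌋ = 2.

2 generations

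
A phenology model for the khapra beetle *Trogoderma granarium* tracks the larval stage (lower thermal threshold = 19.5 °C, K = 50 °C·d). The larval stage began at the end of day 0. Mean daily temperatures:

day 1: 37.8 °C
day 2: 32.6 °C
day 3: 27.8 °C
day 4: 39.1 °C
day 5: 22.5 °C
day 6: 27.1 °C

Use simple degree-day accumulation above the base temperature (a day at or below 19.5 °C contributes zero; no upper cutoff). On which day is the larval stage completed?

day 4

Daily DD above 19.5 °C: 18.3, 13.1, 8.3, 19.6, 3.0, 7.6.
Cumulative: 18.3, 31.4, 39.7, 59.3, 62.3, 69.9.
The total first reaches 50 DD on day 4.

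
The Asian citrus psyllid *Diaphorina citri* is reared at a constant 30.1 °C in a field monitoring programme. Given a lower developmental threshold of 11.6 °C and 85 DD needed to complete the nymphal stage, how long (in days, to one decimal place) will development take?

Daily accumulation = 30.1 − 11.6 = 18.5 DD/day.
Duration = 85 / 18.5 = 4.595 ≈ 4.6 days.

4.6 days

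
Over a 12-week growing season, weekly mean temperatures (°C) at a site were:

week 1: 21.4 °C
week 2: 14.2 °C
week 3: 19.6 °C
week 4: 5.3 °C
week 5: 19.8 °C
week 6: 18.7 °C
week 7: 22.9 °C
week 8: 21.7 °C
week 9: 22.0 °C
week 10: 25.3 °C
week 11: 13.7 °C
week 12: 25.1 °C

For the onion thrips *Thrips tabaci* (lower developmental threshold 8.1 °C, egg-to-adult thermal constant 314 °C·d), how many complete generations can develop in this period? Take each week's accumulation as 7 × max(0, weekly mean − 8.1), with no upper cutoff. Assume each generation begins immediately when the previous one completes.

Weekly DD (7 × max(0, T̄ − 8.1)): 93.1, 42.7, 80.5, 0.0, 81.9, 74.2, 103.6, 95.2, 97.3, 120.4, 39.2, 119.0.
Season total = 947.1 DD.
Complete generations = ⌊947.1 / 314⌋ = 3.

3 generations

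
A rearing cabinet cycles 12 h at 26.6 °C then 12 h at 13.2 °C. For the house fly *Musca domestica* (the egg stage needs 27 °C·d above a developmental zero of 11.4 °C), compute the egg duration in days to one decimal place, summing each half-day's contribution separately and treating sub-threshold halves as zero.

3.2 days

Day half: max(0, 26.6 − 11.4) × 0.5 = 15.2 × 0.5 = 7.60 DD.
Night half: max(0, 13.2 − 11.4) × 0.5 = 1.8 × 0.5 = 0.90 DD.
Per 24 h: 8.50 DD/day.
Duration = 27 / 8.50 = 3.176 ≈ 3.2 days.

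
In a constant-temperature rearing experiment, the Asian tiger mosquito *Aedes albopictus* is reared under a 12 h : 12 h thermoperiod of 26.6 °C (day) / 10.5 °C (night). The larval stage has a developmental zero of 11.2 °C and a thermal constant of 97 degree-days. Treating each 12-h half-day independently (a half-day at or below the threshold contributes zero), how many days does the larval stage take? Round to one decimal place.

12.6 days

Day half: max(0, 26.6 − 11.2) × 0.5 = 15.4 × 0.5 = 7.70 DD.
Night half: max(0, 10.5 − 11.2) × 0.5 = 0.0 × 0.5 = 0.00 DD.
Per 24 h: 7.70 DD/day.
Duration = 97 / 7.70 = 12.597 ≈ 12.6 days.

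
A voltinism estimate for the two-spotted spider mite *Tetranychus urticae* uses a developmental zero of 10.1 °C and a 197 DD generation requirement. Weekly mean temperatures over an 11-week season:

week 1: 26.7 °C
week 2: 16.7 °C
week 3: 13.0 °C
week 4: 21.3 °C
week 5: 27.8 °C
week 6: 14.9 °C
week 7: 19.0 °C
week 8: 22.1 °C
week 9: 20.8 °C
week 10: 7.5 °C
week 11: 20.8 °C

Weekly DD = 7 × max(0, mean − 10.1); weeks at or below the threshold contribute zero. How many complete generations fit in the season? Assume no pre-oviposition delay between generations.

3 generations

Weekly DD (7 × max(0, T̄ − 10.1)): 116.2, 46.2, 20.3, 78.4, 123.9, 33.6, 62.3, 84.0, 74.9, 0.0, 74.9.
Season total = 714.7 DD.
Complete generations = ⌊714.7 / 197⌋ = 3.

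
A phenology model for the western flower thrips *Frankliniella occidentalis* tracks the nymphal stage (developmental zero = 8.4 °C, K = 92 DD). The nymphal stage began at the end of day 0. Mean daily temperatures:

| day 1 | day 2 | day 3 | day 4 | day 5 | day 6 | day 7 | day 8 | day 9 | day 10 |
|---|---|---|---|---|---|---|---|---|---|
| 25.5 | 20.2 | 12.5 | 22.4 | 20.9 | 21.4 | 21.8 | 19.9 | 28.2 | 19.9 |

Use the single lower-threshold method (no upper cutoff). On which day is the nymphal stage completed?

day 8

Daily DD above 8.4 °C: 17.1, 11.8, 4.1, 14.0, 12.5, 13.0, 13.4, 11.5, 19.8, 11.5.
Cumulative: 17.1, 28.9, 33.0, 47.0, 59.5, 72.5, 85.9, 97.4, 117.2, 128.7.
The total first reaches 92 DD on day 8.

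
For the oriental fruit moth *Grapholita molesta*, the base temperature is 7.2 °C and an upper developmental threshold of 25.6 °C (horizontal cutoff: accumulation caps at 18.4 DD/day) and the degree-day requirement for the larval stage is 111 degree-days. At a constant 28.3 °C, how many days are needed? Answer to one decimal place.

Temperature 28.3 °C exceeds the upper threshold, so daily accumulation caps at 25.6 − 7.2 = 18.4 DD/day.
Duration = 111 / 18.4 = 6.033 ≈ 6.0 days.

6.0 days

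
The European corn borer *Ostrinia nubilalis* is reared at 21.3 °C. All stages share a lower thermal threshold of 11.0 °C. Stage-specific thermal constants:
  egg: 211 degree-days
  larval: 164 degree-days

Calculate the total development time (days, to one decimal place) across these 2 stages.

36.4 days

Daily accumulation at 21.3 °C = 21.3 − 11.0 = 10.3 DD/day.
Total K = 211 + 164 = 375 DD.
Total duration = 375 / 10.3 = 36.408 ≈ 36.4 days.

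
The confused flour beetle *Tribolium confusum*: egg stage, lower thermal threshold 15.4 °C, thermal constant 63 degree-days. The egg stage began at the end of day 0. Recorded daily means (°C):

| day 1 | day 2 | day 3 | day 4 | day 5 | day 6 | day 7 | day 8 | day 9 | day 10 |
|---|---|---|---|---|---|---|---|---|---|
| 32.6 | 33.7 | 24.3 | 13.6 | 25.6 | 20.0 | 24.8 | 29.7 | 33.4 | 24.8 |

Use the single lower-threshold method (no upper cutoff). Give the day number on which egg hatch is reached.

Daily DD above 15.4 °C: 17.2, 18.3, 8.9, 0.0, 10.2, 4.6, 9.4, 14.3, 18.0, 9.4.
Cumulative: 17.2, 35.5, 44.4, 44.4, 54.6, 59.2, 68.6, 82.9, 100.9, 110.3.
The total first reaches 63 DD on day 7.

day 7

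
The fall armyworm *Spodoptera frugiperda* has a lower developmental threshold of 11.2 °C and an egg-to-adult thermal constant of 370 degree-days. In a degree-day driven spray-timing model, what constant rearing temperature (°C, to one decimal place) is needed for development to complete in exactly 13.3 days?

Required daily accumulation = 370 / 13.3 = 27.820 DD/day.
T = T_base + 27.820 = 11.2 + 27.820 = 39.020 ≈ 39.0 °C.

39.0 °C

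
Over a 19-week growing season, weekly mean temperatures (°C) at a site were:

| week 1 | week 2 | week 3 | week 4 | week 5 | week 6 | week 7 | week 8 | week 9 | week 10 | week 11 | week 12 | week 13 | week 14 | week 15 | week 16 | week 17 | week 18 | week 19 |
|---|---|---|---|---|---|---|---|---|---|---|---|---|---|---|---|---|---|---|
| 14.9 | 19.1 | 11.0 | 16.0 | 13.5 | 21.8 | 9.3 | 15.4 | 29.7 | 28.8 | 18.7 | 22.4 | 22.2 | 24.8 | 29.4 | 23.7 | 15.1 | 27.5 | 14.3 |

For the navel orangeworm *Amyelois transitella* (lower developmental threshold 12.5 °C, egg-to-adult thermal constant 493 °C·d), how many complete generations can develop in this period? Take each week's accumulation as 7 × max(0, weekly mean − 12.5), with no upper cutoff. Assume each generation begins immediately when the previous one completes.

Weekly DD (7 × max(0, T̄ − 12.5)): 16.8, 46.2, 0.0, 24.5, 7.0, 65.1, 0.0, 20.3, 120.4, 114.1, 43.4, 69.3, 67.9, 86.1, 118.3, 78.4, 18.2, 105.0, 12.6.
Season total = 1013.6 DD.
Complete generations = ⌊1013.6 / 493⌋ = 2.

2 generations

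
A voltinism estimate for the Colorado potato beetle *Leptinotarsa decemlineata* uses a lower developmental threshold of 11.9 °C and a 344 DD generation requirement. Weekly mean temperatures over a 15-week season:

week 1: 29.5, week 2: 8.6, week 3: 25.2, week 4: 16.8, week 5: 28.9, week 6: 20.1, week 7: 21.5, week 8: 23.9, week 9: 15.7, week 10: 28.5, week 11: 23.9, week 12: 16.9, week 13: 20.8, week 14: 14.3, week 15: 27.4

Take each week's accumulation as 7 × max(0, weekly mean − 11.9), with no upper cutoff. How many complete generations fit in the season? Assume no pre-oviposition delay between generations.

Weekly DD (7 × max(0, T̄ − 11.9)): 123.2, 0.0, 93.1, 34.3, 119.0, 57.4, 67.2, 84.0, 26.6, 116.2, 84.0, 35.0, 62.3, 16.8, 108.5.
Season total = 1027.6 DD.
Complete generations = ⌊1027.6 / 344⌋ = 2.

2 generations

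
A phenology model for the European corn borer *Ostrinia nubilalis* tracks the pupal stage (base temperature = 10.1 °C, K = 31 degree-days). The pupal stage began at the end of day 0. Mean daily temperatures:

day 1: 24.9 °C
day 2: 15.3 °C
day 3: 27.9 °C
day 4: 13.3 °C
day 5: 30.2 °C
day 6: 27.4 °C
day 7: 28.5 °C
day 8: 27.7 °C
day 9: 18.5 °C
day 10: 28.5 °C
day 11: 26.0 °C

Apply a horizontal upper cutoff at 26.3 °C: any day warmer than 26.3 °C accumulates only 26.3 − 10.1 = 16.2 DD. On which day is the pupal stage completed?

day 3

Daily DD above 10.1 °C (capped at 16.2): 14.8, 5.2, 16.2, 3.2, 16.2, 16.2, 16.2, 16.2, 8.4, 16.2, 15.9.
Cumulative: 14.8, 20.0, 36.2, 39.4, 55.6, 71.8, 88.0, 104.2, 112.6, 128.8, 144.7.
The total first reaches 31 DD on day 3.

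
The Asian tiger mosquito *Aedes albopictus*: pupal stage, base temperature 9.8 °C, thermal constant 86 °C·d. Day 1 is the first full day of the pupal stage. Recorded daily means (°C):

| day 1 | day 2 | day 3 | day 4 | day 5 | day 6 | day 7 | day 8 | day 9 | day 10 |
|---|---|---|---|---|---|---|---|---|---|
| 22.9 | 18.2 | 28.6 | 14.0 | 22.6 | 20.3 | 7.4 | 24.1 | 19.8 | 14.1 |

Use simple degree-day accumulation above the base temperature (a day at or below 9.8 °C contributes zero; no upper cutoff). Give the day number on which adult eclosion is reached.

Daily DD above 9.8 °C: 13.1, 8.4, 18.8, 4.2, 12.8, 10.5, 0.0, 14.3, 10.0, 4.3.
Cumulative: 13.1, 21.5, 40.3, 44.5, 57.3, 67.8, 67.8, 82.1, 92.1, 96.4.
The total first reaches 86 DD on day 9.

day 9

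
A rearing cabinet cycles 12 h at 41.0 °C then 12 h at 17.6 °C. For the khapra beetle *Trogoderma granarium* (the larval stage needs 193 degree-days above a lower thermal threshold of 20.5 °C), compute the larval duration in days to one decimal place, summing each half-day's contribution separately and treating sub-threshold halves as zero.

18.8 days

Day half: max(0, 41.0 − 20.5) × 0.5 = 20.5 × 0.5 = 10.25 DD.
Night half: max(0, 17.6 − 20.5) × 0.5 = 0.0 × 0.5 = 0.00 DD.
Per 24 h: 10.25 DD/day.
Duration = 193 / 10.25 = 18.829 ≈ 18.8 days.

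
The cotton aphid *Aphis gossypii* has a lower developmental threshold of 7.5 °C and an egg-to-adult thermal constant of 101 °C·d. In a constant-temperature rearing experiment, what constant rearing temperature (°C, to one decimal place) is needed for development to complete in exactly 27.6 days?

Required daily accumulation = 101 / 27.6 = 3.659 DD/day.
T = T_base + 3.659 = 7.5 + 3.659 = 11.159 ≈ 11.2 °C.

11.2 °C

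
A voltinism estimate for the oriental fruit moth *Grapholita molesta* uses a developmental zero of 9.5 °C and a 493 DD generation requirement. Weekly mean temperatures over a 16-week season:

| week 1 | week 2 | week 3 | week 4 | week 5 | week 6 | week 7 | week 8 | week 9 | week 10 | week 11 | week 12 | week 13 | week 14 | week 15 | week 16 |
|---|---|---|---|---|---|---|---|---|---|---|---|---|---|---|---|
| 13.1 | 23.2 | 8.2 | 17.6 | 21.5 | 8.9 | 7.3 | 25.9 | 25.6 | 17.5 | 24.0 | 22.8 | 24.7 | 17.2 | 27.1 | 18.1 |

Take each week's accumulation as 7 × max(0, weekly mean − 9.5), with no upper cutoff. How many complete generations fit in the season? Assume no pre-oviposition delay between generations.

Weekly DD (7 × max(0, T̄ − 9.5)): 25.2, 95.9, 0.0, 56.7, 84.0, 0.0, 0.0, 114.8, 112.7, 56.0, 101.5, 93.1, 106.4, 53.9, 123.2, 60.2.
Season total = 1083.6 DD.
Complete generations = ⌊1083.6 / 493⌋ = 2.

2 generations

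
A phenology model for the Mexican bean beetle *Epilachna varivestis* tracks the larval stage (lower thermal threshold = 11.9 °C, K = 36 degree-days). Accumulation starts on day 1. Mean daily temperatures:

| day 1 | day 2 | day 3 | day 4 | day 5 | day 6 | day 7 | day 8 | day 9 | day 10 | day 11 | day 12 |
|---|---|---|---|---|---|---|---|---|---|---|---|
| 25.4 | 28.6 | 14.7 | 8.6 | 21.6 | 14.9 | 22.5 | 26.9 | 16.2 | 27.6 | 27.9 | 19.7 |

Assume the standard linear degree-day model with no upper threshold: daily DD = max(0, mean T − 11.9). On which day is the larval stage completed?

Daily DD above 11.9 °C: 13.5, 16.7, 2.8, 0.0, 9.7, 3.0, 10.6, 15.0, 4.3, 15.7, 16.0, 7.8.
Cumulative: 13.5, 30.2, 33.0, 33.0, 42.7, 45.7, 56.3, 71.3, 75.6, 91.3, 107.3, 115.1.
The total first reaches 36 DD on day 5.

day 5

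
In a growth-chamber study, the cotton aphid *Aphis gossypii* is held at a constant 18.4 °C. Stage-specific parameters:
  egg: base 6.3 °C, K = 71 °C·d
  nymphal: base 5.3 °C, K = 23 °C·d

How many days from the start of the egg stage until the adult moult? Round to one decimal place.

7.6 days

egg: 71 / (18.4 − 6.3) = 71 / 12.1 = 5.868 d.
nymphal: 23 / (18.4 − 5.3) = 23 / 13.1 = 1.756 d.
Sum = 7.623 ≈ 7.6 days.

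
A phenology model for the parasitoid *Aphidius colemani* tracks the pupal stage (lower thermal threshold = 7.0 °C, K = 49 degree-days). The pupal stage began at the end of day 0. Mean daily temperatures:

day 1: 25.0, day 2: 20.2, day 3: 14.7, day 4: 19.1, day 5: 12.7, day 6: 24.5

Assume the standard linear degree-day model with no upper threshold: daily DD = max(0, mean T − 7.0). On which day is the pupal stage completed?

Daily DD above 7.0 °C: 18.0, 13.2, 7.7, 12.1, 5.7, 17.5.
Cumulative: 18.0, 31.2, 38.9, 51.0, 56.7, 74.2.
The total first reaches 49 DD on day 4.

day 4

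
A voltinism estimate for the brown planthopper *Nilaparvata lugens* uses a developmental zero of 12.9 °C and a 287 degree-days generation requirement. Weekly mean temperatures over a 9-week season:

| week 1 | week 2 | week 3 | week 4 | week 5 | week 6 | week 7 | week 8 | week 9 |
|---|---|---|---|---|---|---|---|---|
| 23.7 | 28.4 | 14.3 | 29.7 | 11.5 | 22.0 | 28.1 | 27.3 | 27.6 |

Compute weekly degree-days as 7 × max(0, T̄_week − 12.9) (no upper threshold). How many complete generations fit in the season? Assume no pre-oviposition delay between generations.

Weekly DD (7 × max(0, T̄ − 12.9)): 75.6, 108.5, 9.8, 117.6, 0.0, 63.7, 106.4, 100.8, 102.9.
Season total = 685.3 DD.
Complete generations = ⌊685.3 / 287⌋ = 2.

2 generations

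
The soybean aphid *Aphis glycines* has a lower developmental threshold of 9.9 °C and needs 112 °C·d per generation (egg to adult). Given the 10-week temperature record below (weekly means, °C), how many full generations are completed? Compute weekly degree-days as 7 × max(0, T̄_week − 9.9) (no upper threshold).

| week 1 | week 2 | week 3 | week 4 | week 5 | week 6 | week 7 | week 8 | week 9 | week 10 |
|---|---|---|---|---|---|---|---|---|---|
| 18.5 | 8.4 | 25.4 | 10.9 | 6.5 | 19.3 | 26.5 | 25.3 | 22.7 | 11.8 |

Weekly DD (7 × max(0, T̄ − 9.9)): 60.2, 0.0, 108.5, 7.0, 0.0, 65.8, 116.2, 107.8, 89.6, 13.3.
Season total = 568.4 DD.
Complete generations = ⌊568.4 / 112⌋ = 5.

5 generations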